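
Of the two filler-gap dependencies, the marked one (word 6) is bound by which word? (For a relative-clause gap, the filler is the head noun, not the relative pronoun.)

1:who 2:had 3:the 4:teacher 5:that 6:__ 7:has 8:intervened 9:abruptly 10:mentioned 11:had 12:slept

The marked gap is inside the relative clause, the subject of "intervened".
Its filler is the head noun "teacher" (via "that"), at word 4.
(The other dependency links word 1 to a gap after word 10.)

4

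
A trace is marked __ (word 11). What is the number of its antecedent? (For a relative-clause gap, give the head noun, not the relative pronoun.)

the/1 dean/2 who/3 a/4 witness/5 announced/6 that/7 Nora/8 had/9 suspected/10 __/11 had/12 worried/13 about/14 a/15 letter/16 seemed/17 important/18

The gap at 11 is the subject of "worried", inside a relative clause.
The relative pronoun is "who" (word 3); it is bound by the head noun immediately before it.
Its filler is the head noun "dean", at word 2.

2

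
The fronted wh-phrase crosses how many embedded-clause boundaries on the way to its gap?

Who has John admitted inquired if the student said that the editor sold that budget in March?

"who" is extracted from the subject of "inquired".
Boundaries crossed, outermost first: [Ø] — 1 in total.

1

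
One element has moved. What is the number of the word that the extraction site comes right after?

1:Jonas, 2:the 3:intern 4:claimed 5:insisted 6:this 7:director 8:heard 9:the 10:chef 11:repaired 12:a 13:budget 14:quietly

The displaced element is "Jonas" (word 1).
It is linked across 1 clause boundary (Ø).
It functions as the subject of "insisted", so the gap sits immediately after word 4 ("claimed").
Base order: The intern claimed that Jonas insisted this director heard the chef repaired a budget quietly.

4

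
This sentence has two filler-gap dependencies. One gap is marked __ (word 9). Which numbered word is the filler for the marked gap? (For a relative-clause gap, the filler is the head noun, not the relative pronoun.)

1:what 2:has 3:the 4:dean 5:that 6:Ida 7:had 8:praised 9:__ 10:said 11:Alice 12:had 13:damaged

4

The marked gap is inside the relative clause, the direct object of "praised".
Its filler is the head noun "dean" (via "that"), at word 4.
(The other dependency links word 1 to a gap after word 13.)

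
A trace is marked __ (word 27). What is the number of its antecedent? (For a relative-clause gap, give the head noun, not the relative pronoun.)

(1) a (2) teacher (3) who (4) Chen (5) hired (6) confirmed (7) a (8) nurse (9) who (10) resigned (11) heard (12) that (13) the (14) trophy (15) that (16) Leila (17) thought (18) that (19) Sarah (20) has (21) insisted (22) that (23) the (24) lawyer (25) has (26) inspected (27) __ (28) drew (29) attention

14

The gap at 27 is the object of "inspected", inside a relative clause.
The relative pronoun is "that" (word 15); it is bound by the head noun immediately before it.
Its filler is the head noun "trophy", at word 14.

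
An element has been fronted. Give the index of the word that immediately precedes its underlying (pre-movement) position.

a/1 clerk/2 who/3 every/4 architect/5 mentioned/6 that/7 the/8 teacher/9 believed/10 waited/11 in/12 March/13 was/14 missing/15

10

The displaced element is "a clerk" (word 2).
It is linked across 2 clause boundaries (that → Ø).
It functions as the subject of "waited", so the gap sits immediately after word 10 ("believed").
Base order: Every architect mentioned that the teacher believed that a clerk waited in March.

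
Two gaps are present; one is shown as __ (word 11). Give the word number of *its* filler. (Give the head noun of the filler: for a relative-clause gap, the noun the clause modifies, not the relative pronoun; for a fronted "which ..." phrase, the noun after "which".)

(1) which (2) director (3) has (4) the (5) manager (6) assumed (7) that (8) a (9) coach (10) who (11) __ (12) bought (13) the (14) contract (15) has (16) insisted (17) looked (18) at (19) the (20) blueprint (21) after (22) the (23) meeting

9

The marked gap is inside the relative clause, the subject of "bought".
Its filler is the head noun "coach" (via "who"), at word 9.
(The other dependency links word 2 to a gap after word 16.)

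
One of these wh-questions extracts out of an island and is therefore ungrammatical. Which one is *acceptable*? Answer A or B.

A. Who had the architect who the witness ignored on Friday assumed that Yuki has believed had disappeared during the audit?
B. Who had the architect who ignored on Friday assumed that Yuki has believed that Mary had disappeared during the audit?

In B, the wh-phrase is extracted from inside a complex-NP island (relative clause) (introduced by "who"), which blocks movement.
In A, the extraction path crosses only that-complement boundaries, which are transparent.
So A is grammatical.

A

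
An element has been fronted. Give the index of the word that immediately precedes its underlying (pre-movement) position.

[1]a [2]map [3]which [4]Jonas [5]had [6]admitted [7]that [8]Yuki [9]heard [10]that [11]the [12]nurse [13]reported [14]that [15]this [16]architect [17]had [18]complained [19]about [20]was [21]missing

The displaced element is "a map" (word 2).
It is linked across 3 clause boundaries (that → that → that).
It functions as the object of the preposition "about" of "complained", so the gap sits immediately after word 19 ("about").
Base order: Jonas had admitted that Yuki heard that the nurse reported that this architect had complained about a map.

19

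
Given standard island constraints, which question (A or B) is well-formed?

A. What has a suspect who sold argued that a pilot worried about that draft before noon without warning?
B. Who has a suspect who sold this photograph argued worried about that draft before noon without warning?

In A, the wh-phrase is extracted from inside a complex-NP island (relative clause) (introduced by "who"), which blocks movement.
In B, the extraction path crosses only that-complement boundaries, which are transparent.
So B is grammatical.

B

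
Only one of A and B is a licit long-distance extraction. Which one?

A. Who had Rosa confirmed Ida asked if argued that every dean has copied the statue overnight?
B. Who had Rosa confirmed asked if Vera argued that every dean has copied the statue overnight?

In A, the wh-phrase is extracted from inside a wh-island (introduced by "if"), which blocks movement.
In B, the extraction path crosses only that-complement boundaries, which are transparent.
So B is grammatical.

B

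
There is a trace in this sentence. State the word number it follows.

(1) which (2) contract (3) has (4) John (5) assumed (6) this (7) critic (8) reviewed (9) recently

8

The displaced element is "which contract" (word 2).
It is linked across 1 clause boundary (Ø).
It functions as the direct object of "reviewed", so the gap sits immediately after word 8 ("reviewed").
Base order: John has assumed this critic reviewed which contract recently.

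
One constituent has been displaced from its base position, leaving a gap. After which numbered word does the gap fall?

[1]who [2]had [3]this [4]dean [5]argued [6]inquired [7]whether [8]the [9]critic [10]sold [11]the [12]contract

5

The displaced element is "who" (word 1).
It is linked across 1 clause boundary (Ø).
It functions as the subject of "inquired", so the gap sits immediately after word 5 ("argued").
Base order: This dean had argued that who inquired whether the critic sold the contract.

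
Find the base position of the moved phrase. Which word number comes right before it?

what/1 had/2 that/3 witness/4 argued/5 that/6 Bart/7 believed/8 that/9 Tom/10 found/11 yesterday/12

The displaced element is "what" (word 1).
It is linked across 2 clause boundaries (that → that).
It functions as the direct object of "found", so the gap sits immediately after word 11 ("found").
Base order: That witness had argued that Bart believed that Tom found what yesterday.

11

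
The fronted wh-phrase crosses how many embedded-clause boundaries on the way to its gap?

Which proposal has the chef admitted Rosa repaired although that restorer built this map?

1

"which proposal" is extracted from the object of "repaired".
Boundaries crossed, outermost first: [Ø] — 1 in total.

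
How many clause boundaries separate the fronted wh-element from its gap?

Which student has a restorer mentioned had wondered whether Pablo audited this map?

"which student" is extracted from the subject of "wondered".
Boundaries crossed, outermost first: [Ø] — 1 in total.

1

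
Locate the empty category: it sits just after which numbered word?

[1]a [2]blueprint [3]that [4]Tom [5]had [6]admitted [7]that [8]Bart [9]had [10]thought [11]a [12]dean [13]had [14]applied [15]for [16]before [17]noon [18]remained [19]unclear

15

The displaced element is "a blueprint" (word 2).
It is linked across 2 clause boundaries (that → Ø).
It functions as the object of the preposition "for" of "applied", so the gap sits immediately after word 15 ("for").
Base order: Tom had admitted that Bart had thought a dean had applied for a blueprint before noon.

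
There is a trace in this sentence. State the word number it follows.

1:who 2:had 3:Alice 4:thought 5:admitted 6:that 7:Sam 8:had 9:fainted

The displaced element is "who" (word 1).
It is linked across 1 clause boundary (Ø).
It functions as the subject of "admitted", so the gap sits immediately after word 4 ("thought").
Base order: Alice had thought that who admitted that Sam had fainted.

4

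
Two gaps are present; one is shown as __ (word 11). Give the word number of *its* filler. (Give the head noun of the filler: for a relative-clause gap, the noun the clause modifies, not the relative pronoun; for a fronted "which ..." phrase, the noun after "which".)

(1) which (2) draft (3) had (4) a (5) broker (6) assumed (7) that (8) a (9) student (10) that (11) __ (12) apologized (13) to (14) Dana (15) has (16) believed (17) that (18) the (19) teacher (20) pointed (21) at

The marked gap is inside the relative clause, the subject of "apologized".
Its filler is the head noun "student" (via "that"), at word 9.
(The other dependency links word 2 to a gap after word 21.)

9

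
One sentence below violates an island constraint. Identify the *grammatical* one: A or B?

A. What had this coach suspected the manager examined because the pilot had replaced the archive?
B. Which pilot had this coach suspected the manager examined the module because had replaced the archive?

A

In B, the wh-phrase is extracted from inside an adjunct island (introduced by "because"), which blocks movement.
In A, the extraction path crosses only that-complement boundaries, which are transparent.
So A is grammatical.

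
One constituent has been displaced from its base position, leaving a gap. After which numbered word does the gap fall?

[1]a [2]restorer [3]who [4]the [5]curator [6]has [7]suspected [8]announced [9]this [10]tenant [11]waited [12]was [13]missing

7

The displaced element is "a restorer" (word 2).
It is linked across 1 clause boundary (Ø).
It functions as the subject of "announced", so the gap sits immediately after word 7 ("suspected").
Base order: The curator has suspected that a restorer announced this tenant waited.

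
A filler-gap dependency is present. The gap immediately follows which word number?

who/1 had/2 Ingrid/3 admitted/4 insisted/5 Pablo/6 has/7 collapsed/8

4

The displaced element is "who" (word 1).
It is linked across 1 clause boundary (Ø).
It functions as the subject of "insisted", so the gap sits immediately after word 4 ("admitted").
Base order: Ingrid had admitted that who insisted Pablo has collapsed.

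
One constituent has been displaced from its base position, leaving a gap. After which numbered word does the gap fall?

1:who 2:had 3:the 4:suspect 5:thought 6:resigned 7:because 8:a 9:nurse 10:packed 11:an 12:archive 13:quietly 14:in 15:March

5

The displaced element is "who" (word 1).
It is linked across 1 clause boundary (Ø).
It functions as the subject of "resigned", so the gap sits immediately after word 5 ("thought").
Base order: The suspect had thought who resigned because a nurse packed an archive quietly in March.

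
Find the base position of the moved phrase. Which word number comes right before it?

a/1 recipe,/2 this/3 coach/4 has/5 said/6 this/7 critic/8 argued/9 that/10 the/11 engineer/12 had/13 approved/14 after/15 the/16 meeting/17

The displaced element is "a recipe" (word 2).
It is linked across 2 clause boundaries (Ø → that).
It functions as the direct object of "approved", so the gap sits immediately after word 14 ("approved").
Base order: This coach has said this critic argued that the engineer had approved a recipe after the meeting.

14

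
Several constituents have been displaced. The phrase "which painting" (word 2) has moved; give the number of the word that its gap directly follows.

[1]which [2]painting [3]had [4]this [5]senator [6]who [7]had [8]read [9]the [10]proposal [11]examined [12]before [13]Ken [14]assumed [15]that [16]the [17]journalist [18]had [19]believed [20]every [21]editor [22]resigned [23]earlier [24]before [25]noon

The displaced element is "which painting" (word 2).
It functions as the direct object of "examined", so the gap sits immediately after word 11 ("examined").
Base order: This senator who had read the proposal had examined which painting before Ken assumed that the journalist had believed every editor resigned earlier before noon.

11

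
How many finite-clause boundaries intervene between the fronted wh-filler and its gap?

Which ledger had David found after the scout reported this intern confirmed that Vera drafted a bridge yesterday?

"which ledger" originates inside the matrix clause — no clause boundary is crossed.

0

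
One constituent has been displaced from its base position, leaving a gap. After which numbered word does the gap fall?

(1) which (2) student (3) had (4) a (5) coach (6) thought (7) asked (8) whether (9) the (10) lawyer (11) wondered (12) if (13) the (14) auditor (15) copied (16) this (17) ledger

6

The displaced element is "which student" (word 2).
It is linked across 1 clause boundary (Ø).
It functions as the subject of "asked", so the gap sits immediately after word 6 ("thought").
Base order: A coach had thought that which student asked whether the lawyer wondered if the auditor copied this ledger.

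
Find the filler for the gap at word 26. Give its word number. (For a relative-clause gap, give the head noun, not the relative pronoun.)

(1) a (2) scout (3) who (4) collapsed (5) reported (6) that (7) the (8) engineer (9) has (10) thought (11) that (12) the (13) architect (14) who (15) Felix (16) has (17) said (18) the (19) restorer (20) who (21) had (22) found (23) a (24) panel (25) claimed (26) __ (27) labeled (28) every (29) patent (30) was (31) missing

13

The gap at 26 is the subject of "labeled", inside a relative clause.
The relative pronoun is "who" (word 14); it is bound by the head noun immediately before it.
Its filler is the head noun "architect", at word 13.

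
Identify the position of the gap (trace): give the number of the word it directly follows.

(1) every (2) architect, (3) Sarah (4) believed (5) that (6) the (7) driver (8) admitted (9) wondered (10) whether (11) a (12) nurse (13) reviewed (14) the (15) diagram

The displaced element is "every architect" (word 2).
It is linked across 2 clause boundaries (that → Ø).
It functions as the subject of "wondered", so the gap sits immediately after word 8 ("admitted").
Base order: Sarah believed that the driver admitted that every architect wondered whether a nurse reviewed the diagram.

8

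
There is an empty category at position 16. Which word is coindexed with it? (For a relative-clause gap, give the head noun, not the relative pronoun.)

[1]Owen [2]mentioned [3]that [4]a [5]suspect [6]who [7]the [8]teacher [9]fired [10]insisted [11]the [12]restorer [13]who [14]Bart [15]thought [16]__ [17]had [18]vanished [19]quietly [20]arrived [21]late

The gap at 16 is the subject of "vanished", inside a relative clause.
The relative pronoun is "who" (word 13); it is bound by the head noun immediately before it.
Its filler is the head noun "restorer", at word 12.

12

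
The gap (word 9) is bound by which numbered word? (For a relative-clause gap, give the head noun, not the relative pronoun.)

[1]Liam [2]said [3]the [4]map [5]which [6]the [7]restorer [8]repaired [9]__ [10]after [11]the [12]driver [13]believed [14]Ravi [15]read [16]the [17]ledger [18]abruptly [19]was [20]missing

The gap at 9 is the object of "repaired", inside a relative clause.
The relative pronoun is "which" (word 5); it is bound by the head noun immediately before it.
Its filler is the head noun "map", at word 4.

4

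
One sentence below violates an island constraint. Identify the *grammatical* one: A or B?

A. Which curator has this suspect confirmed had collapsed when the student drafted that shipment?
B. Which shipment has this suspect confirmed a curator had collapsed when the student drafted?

In B, the wh-phrase is extracted from inside an adjunct island (introduced by "when"), which blocks movement.
In A, the extraction path crosses only that-complement boundaries, which are transparent.
So A is grammatical.

A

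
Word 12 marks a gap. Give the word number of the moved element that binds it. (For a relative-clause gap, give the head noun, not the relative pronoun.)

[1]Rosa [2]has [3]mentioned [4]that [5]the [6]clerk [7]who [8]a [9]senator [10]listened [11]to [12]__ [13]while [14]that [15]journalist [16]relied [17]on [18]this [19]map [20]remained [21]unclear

The gap at 12 is the prepositional object of "listened", inside a relative clause.
The relative pronoun is "who" (word 7); it is bound by the head noun immediately before it.
Its filler is the head noun "clerk", at word 6.

6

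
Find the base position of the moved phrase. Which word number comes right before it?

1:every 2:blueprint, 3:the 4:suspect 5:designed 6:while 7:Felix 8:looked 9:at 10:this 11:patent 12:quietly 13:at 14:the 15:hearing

The displaced element is "every blueprint" (word 2).
It functions as the direct object of "designed", so the gap sits immediately after word 5 ("designed").
Base order: The suspect designed every blueprint while Felix looked at this patent quietly at the hearing.

5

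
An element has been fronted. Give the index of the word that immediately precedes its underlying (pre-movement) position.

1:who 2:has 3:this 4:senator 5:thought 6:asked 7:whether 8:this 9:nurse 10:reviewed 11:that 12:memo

5

The displaced element is "who" (word 1).
It is linked across 1 clause boundary (Ø).
It functions as the subject of "asked", so the gap sits immediately after word 5 ("thought").
Base order: This senator has thought that who asked whether this nurse reviewed that memo.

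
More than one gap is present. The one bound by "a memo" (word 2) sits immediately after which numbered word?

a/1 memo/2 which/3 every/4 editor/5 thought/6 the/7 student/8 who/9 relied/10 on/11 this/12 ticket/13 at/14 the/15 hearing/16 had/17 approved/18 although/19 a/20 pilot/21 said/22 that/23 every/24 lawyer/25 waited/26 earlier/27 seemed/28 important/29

18

The displaced element is "a memo" (word 2).
It is linked across 1 clause boundary (Ø).
It functions as the direct object of "approved", so the gap sits immediately after word 18 ("approved").
Base order: Every editor thought the student who relied on this ticket at the hearing had approved a memo although a pilot said that every lawyer waited earlier.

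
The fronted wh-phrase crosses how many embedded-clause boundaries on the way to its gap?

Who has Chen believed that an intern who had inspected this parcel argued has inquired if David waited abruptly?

2

"who" is extracted from the subject of "inquired".
Boundaries crossed, outermost first: [that], [Ø] — 2 in total.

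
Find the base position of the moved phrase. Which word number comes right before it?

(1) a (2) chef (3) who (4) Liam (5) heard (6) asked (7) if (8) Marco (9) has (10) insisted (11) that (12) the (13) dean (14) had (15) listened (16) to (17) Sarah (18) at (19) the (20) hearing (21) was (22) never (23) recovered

5

The displaced element is "a chef" (word 2).
It is linked across 1 clause boundary (Ø).
It functions as the subject of "asked", so the gap sits immediately after word 5 ("heard").
Base order: Liam heard that a chef asked if Marco has insisted that the dean had listened to Sarah at the hearing.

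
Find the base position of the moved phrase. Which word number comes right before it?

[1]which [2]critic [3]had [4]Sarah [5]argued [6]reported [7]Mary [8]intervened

The displaced element is "which critic" (word 2).
It is linked across 1 clause boundary (Ø).
It functions as the subject of "reported", so the gap sits immediately after word 5 ("argued").
Base order: Sarah had argued which critic reported Mary intervened.

5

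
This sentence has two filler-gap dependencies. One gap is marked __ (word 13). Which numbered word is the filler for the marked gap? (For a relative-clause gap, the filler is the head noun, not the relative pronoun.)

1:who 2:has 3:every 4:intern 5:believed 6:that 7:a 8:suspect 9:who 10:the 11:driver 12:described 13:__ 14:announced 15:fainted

The marked gap is inside the relative clause, the direct object of "described".
Its filler is the head noun "suspect" (via "who"), at word 8.
(The other dependency links word 1 to a gap after word 14.)

8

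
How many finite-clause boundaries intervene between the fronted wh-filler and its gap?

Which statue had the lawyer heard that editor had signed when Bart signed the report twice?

"which statue" is extracted from the object of "signed".
Boundaries crossed, outermost first: [Ø] — 1 in total.

1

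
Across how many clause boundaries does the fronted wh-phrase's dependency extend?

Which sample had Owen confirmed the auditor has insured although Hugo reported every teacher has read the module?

"which sample" is extracted from the object of "insured".
Boundaries crossed, outermost first: [Ø] — 1 in total.

1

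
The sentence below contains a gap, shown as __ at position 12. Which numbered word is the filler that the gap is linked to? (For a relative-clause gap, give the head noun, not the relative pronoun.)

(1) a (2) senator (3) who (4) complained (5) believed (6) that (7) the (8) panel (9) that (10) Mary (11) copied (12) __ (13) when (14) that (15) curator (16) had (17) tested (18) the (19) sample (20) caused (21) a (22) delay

The gap at 12 is the object of "copied", inside a relative clause.
The relative pronoun is "that" (word 9); it is bound by the head noun immediately before it.
Its filler is the head noun "panel", at word 8.

8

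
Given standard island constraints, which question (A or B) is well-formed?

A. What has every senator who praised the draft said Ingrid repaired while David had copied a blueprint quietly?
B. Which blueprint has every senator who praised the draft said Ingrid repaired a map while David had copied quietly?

In B, the wh-phrase is extracted from inside an adjunct island (introduced by "while"), which blocks movement.
In A, the extraction path crosses only that-complement boundaries, which are transparent.
So A is grammatical.

A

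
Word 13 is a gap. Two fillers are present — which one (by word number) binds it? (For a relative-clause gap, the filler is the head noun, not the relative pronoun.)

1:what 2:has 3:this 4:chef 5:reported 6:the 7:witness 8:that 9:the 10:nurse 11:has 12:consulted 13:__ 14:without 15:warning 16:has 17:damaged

7

The marked gap is inside the relative clause, the direct object of "consulted".
Its filler is the head noun "witness" (via "that"), at word 7.
(The other dependency links word 1 to a gap after word 17.)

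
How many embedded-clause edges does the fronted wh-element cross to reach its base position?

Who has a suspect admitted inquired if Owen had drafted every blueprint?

1

"who" is extracted from the subject of "inquired".
Boundaries crossed, outermost first: [Ø] — 1 in total.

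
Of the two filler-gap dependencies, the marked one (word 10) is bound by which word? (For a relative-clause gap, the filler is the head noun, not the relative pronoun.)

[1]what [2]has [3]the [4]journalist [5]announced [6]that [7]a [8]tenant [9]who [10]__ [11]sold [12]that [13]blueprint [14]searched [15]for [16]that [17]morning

8

The marked gap is inside the relative clause, the subject of "sold".
Its filler is the head noun "tenant" (via "who"), at word 8.
(The other dependency links word 1 to a gap after word 15.)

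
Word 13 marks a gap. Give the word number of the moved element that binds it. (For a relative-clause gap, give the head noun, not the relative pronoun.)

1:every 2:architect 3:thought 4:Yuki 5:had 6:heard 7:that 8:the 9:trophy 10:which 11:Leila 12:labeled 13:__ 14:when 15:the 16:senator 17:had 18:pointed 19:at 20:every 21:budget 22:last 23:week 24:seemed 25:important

The gap at 13 is the object of "labeled", inside a relative clause.
The relative pronoun is "which" (word 10); it is bound by the head noun immediately before it.
Its filler is the head noun "trophy", at word 9.

9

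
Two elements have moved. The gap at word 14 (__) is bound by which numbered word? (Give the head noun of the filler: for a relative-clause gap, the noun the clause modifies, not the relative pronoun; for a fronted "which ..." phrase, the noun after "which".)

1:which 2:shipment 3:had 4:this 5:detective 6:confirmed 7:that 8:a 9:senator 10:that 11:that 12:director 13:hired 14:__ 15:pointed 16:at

The marked gap is inside the relative clause, the direct object of "hired".
Its filler is the head noun "senator" (via "that"), at word 9.
(The other dependency links word 2 to a gap after word 16.)

9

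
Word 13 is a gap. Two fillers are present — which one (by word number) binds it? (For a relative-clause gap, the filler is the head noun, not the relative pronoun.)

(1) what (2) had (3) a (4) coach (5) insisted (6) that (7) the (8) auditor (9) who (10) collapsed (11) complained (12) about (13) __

1

The marked gap is the object of the preposition "about" of "complained".
Its filler is the fronted wh-phrase "what", at word 1.
(The other dependency links word 8 to a gap after word 9.)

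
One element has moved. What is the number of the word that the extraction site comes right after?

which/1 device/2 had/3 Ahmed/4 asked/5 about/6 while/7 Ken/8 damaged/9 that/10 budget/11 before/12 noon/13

6

The displaced element is "which device" (word 2).
It functions as the object of the preposition "about" of "asked", so the gap sits immediately after word 6 ("about").
Base order: Ahmed had asked about which device while Ken damaged that budget before noon.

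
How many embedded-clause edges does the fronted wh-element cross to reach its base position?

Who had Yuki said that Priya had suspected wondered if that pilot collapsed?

"who" is extracted from the subject of "wondered".
Boundaries crossed, outermost first: [that], [Ø] — 2 in total.

2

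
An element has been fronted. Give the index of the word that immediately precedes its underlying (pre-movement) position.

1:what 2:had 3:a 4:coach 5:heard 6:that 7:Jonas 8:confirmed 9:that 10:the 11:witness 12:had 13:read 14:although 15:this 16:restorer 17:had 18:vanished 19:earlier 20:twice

The displaced element is "what" (word 1).
It is linked across 2 clause boundaries (that → that).
It functions as the direct object of "read", so the gap sits immediately after word 13 ("read").
Base order: A coach had heard that Jonas confirmed that the witness had read what although this restorer had vanished earlier twice.

13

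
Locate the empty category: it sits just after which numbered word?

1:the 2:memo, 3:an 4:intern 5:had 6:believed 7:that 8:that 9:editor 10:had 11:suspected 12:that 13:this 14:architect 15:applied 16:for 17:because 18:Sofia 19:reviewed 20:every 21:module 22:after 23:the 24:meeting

16

The displaced element is "the memo" (word 2).
It is linked across 2 clause boundaries (that → that).
It functions as the object of the preposition "for" of "applied", so the gap sits immediately after word 16 ("for").
Base order: An intern had believed that that editor had suspected that this architect applied for the memo because Sofia reviewed every module after the meeting.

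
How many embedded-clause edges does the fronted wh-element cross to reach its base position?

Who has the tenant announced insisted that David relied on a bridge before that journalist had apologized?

1

"who" is extracted from the subject of "insisted".
Boundaries crossed, outermost first: [Ø] — 1 in total.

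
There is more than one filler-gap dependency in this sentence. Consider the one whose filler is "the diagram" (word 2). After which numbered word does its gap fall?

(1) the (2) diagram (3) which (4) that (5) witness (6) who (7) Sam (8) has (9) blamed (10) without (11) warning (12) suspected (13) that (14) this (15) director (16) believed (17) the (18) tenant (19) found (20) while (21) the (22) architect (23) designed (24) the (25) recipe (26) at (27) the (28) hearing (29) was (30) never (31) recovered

19

The displaced element is "the diagram" (word 2).
It is linked across 2 clause boundaries (that → Ø).
It functions as the direct object of "found", so the gap sits immediately after word 19 ("found").
Base order: That witness who Sam has blamed without warning suspected that this director believed the tenant found the diagram while the architect designed the recipe at the hearing.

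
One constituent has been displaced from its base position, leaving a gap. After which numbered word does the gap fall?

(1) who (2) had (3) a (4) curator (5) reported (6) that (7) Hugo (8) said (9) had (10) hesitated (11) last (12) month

The displaced element is "who" (word 1).
It is linked across 2 clause boundaries (that → Ø).
It functions as the subject of "hesitated", so the gap sits immediately after word 8 ("said").
Base order: A curator had reported that Hugo said that who had hesitated last month.

8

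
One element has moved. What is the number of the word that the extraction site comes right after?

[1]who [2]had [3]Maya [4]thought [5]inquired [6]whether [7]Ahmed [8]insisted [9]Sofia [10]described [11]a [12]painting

The displaced element is "who" (word 1).
It is linked across 1 clause boundary (Ø).
It functions as the subject of "inquired", so the gap sits immediately after word 4 ("thought").
Base order: Maya had thought that who inquired whether Ahmed insisted Sofia described a painting.

4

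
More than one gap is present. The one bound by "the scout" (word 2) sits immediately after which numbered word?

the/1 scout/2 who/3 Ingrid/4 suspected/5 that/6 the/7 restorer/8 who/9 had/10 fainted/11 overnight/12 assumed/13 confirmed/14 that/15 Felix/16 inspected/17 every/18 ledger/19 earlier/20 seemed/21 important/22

13

The displaced element is "the scout" (word 2).
It is linked across 2 clause boundaries (that → Ø).
It functions as the subject of "confirmed", so the gap sits immediately after word 13 ("assumed").
Base order: Ingrid suspected that the restorer who had fainted overnight assumed that the scout confirmed that Felix inspected every ledger earlier.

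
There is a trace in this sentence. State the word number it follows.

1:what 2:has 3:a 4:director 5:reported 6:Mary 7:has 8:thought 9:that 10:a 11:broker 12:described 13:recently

The displaced element is "what" (word 1).
It is linked across 2 clause boundaries (Ø → that).
It functions as the direct object of "described", so the gap sits immediately after word 12 ("described").
Base order: A director has reported Mary has thought that a broker described what recently.

12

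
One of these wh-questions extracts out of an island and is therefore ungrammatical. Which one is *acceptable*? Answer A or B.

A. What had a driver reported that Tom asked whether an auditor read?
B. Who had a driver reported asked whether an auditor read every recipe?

In A, the wh-phrase is extracted from inside a wh-island (introduced by "whether"), which blocks movement.
In B, the extraction path crosses only that-complement boundaries, which are transparent.
So B is grammatical.

B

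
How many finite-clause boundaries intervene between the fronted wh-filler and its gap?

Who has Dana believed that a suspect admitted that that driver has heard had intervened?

"who" is extracted from the subject of "intervened".
Boundaries crossed, outermost first: [that], [that], [Ø] — 3 in total.

3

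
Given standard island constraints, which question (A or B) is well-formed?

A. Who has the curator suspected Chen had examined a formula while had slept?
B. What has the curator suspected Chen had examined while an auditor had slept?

B

In A, the wh-phrase is extracted from inside an adjunct island (introduced by "while"), which blocks movement.
In B, the extraction path crosses only that-complement boundaries, which are transparent.
So B is grammatical.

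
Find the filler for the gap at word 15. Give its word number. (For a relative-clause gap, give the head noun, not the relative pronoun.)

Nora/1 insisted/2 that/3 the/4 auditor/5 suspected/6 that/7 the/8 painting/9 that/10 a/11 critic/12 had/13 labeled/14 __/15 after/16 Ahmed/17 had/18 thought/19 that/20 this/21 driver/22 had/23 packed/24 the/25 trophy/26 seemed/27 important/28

The gap at 15 is the object of "labeled", inside a relative clause.
The relative pronoun is "that" (word 10); it is bound by the head noun immediately before it.
Its filler is the head noun "painting", at word 9.

9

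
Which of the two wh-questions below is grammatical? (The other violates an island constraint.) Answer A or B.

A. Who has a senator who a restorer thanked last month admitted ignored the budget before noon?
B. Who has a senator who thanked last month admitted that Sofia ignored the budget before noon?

In B, the wh-phrase is extracted from inside a complex-NP island (relative clause) (introduced by "who"), which blocks movement.
In A, the extraction path crosses only that-complement boundaries, which are transparent.
So A is grammatical.

A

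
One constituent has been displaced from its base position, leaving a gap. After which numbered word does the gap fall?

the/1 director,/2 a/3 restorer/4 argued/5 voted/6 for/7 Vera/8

The displaced element is "the director" (word 2).
It is linked across 1 clause boundary (Ø).
It functions as the subject of "voted", so the gap sits immediately after word 5 ("argued").
Base order: A restorer argued that the director voted for Vera.

5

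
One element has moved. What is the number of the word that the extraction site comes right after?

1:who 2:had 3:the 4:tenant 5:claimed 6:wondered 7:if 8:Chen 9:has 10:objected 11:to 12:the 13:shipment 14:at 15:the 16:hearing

The displaced element is "who" (word 1).
It is linked across 1 clause boundary (Ø).
It functions as the subject of "wondered", so the gap sits immediately after word 5 ("claimed").
Base order: The tenant had claimed who wondered if Chen has objected to the shipment at the hearing.

5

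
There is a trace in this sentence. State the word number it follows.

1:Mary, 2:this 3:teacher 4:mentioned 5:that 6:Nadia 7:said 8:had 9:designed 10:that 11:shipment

The displaced element is "Mary" (word 1).
It is linked across 2 clause boundaries (that → Ø).
It functions as the subject of "designed", so the gap sits immediately after word 7 ("said").
Base order: This teacher mentioned that Nadia said Mary had designed that shipment.

7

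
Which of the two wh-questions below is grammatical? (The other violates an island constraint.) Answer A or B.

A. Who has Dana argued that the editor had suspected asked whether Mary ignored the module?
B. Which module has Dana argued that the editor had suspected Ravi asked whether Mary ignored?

A

In B, the wh-phrase is extracted from inside a wh-island (introduced by "whether"), which blocks movement.
In A, the extraction path crosses only that-complement boundaries, which are transparent.
So A is grammatical.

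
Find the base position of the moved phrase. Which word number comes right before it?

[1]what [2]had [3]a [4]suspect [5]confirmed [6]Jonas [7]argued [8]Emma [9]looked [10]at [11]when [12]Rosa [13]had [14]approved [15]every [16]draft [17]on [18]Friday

The displaced element is "what" (word 1).
It is linked across 2 clause boundaries (Ø → Ø).
It functions as the object of the preposition "at" of "looked", so the gap sits immediately after word 10 ("at").
Base order: A suspect had confirmed Jonas argued Emma looked at what when Rosa had approved every draft on Friday.

10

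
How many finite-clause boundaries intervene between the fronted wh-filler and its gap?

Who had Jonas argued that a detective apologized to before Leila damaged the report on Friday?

1

"who" is extracted from the PP object of "apologized".
Boundaries crossed, outermost first: [that] — 1 in total.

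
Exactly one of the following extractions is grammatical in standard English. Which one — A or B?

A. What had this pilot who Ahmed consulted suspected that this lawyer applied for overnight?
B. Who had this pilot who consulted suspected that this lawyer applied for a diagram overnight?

A

In B, the wh-phrase is extracted from inside a complex-NP island (relative clause) (introduced by "who"), which blocks movement.
In A, the extraction path crosses only that-complement boundaries, which are transparent.
So A is grammatical.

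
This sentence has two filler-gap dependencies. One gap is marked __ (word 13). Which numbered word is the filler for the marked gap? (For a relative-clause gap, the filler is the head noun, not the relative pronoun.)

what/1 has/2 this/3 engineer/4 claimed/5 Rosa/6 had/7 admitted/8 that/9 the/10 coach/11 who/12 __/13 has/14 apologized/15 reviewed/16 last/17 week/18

11

The marked gap is inside the relative clause, the subject of "apologized".
Its filler is the head noun "coach" (via "who"), at word 11.
(The other dependency links word 1 to a gap after word 16.)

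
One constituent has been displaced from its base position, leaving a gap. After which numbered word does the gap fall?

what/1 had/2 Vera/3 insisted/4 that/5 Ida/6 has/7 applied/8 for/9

The displaced element is "what" (word 1).
It is linked across 1 clause boundary (that).
It functions as the object of the preposition "for" of "applied", so the gap sits immediately after word 9 ("for").
Base order: Vera had insisted that Ida has applied for what.

9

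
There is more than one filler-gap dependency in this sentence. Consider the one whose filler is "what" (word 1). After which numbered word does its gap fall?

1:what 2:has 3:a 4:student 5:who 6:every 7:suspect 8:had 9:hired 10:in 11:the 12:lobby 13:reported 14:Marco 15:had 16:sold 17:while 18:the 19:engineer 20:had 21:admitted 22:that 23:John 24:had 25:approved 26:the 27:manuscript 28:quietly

The displaced element is "what" (word 1).
It is linked across 1 clause boundary (Ø).
It functions as the direct object of "sold", so the gap sits immediately after word 16 ("sold").
Base order: A student who every suspect had hired in the lobby has reported Marco had sold what while the engineer had admitted that John had approved the manuscript quietly.

16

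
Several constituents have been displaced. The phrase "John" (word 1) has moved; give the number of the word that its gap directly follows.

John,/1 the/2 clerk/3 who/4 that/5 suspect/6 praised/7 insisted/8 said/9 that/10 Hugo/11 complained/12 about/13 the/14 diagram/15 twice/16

8

The displaced element is "John" (word 1).
It is linked across 1 clause boundary (Ø).
It functions as the subject of "said", so the gap sits immediately after word 8 ("insisted").
Base order: The clerk who that suspect praised insisted John said that Hugo complained about the diagram twice.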